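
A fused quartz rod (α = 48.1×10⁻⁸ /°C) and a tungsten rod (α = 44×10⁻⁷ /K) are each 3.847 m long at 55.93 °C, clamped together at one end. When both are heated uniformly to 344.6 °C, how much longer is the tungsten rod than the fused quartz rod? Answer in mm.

ΔT = 288.67 K
fused quartz: ΔL = 48.1×10⁻⁸ × 3.847 m × 288.67 = 5.3416×10⁻⁴ m = 0.53416 mm
tungsten: ΔL = 44×10⁻⁷ × 3.847 m × 288.67 = 4.8863×10⁻³ m = 4.8863 mm
difference = 4.8863 − 0.53416 = 4.35214 mm

4.35 mm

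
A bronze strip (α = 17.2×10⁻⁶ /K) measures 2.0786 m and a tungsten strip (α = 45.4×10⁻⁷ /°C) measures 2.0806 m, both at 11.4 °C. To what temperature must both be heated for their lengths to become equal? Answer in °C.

L₁(1 + α₁ΔT) = L₂(1 + α₂ΔT) ⇒ ΔT = (L₂ − L₁)/(α₁L₁ − α₂L₂)
L₂ − L₁ = 2.0806 − 2.0786 = 2.00×10⁻³ m
α₁L₁ − α₂L₂ = 17.2×10⁻⁶×2.0786 − 45.4×10⁻⁷×2.0806 = 2.6305996×10⁻⁵ m/K
ΔT = 2.00×10⁻³ / 2.6305996×10⁻⁵ = 76.0283 K
T = 11.4 + 76.0283 = 87.4283 °C

T = 87.43 °C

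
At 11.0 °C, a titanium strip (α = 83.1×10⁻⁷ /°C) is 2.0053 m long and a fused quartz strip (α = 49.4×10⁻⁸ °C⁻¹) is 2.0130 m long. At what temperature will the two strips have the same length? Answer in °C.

T = 502.4 °C

L₁(1 + α₁ΔT) = L₂(1 + α₂ΔT) ⇒ ΔT = (L₂ − L₁)/(α₁L₁ − α₂L₂)
L₂ − L₁ = 2.0130 − 2.0053 = 7.70×10⁻³ m
α₁L₁ − α₂L₂ = 83.1×10⁻⁷×2.0053 − 49.4×10⁻⁸×2.0130 = 1.5669621×10⁻⁵ m/K
ΔT = 7.70×10⁻³ / 1.5669621×10⁻⁵ = 491.397 K
T = 11.0 + 491.397 = 502.397 °C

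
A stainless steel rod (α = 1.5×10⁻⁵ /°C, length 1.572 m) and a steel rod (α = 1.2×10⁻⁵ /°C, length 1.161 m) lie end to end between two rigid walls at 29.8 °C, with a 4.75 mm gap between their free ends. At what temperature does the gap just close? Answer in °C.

Gap closes when ΔL₁ + ΔL₂ = 4.75 mm = 4.75×10⁻³ m
(α₁L₁ + α₂L₂)ΔT = g
α₁L₁ + α₂L₂ = 1.5×10⁻⁵×1.572 + 1.2×10⁻⁵×1.161 = 3.7512×10⁻⁵ m/K
ΔT = 4.75×10⁻³ / 3.7512×10⁻⁵ = 126.63 K
T = 29.8 + 126.63 = 156.43 °C

T = 156 °C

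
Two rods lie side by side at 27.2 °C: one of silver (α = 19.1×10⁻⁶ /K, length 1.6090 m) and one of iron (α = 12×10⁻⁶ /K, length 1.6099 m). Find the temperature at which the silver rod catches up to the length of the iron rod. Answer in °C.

Equal length when α₁L₁ΔT − α₂L₂ΔT = L₂ − L₁ = 9.00×10⁻⁴ m
α₁L₁ = 3.07319×10⁻⁵, α₂L₂ = 1.93188×10⁻⁵ → Δ(αL) = 1.14131×10⁻⁵ m/K
ΔT = 9.00×10⁻⁴ / 1.14131×10⁻⁵ = 78.857 K, so T = 27.2 + 78.857 = 106.057 °C

T = 106.1 °C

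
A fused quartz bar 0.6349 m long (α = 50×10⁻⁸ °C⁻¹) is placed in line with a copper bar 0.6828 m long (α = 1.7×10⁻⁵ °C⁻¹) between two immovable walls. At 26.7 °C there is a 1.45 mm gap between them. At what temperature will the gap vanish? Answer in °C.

T = 148 °C

Gap closes when ΔL₁ + ΔL₂ = 1.45 mm = 1.45×10⁻³ m
(α₁L₁ + α₂L₂)ΔT = g
α₁L₁ + α₂L₂ = 50×10⁻⁸×0.6349 + 1.7×10⁻⁵×0.6828 = 1.192505×10⁻⁵ m/K
ΔT = 1.45×10⁻³ / 1.192505×10⁻⁵ = 121.59 K
T = 26.7 + 121.59 = 148.29 °C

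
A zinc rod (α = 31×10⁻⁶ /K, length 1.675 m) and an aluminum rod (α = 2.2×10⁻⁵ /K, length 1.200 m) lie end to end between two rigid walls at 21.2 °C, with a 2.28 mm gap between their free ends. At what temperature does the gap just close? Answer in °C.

T = 50.3 °C

Gap closes when ΔL₁ + ΔL₂ = 2.28 mm = 2.28×10⁻³ m
(α₁L₁ + α₂L₂)ΔT = g
α₁L₁ + α₂L₂ = 31×10⁻⁶×1.675 + 2.2×10⁻⁵×1.200 = 7.8325×10⁻⁵ m/K
ΔT = 2.28×10⁻³ / 7.8325×10⁻⁵ = 29.109 K
T = 21.2 + 29.109 = 50.309 °C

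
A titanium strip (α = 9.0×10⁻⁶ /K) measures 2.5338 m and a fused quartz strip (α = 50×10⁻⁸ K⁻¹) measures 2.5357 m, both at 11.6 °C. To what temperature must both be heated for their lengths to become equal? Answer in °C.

Equal length when α₁L₁ΔT − α₂L₂ΔT = L₂ − L₁ = 1.90×10⁻³ m
α₁L₁ = 2.28042×10⁻⁵, α₂L₂ = 1.26785×10⁻⁶ → Δ(αL) = 2.153635×10⁻⁵ m/K
ΔT = 1.90×10⁻³ / 2.153635×10⁻⁵ = 88.2229 K, so T = 11.6 + 88.2229 = 99.8229 °C

T = 99.82 °C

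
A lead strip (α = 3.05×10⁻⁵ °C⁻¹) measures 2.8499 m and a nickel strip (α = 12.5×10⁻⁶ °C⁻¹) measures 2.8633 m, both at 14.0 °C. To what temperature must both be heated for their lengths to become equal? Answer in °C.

T = 276.1 °C

Equal length when α₁L₁ΔT − α₂L₂ΔT = L₂ − L₁ = 1.34×10⁻² m
α₁L₁ = 8.692195×10⁻⁵, α₂L₂ = 3.579125×10⁻⁵ → Δ(αL) = 5.11307×10⁻⁵ m/K
ΔT = 1.34×10⁻² / 5.11307×10⁻⁵ = 262.073 K, so T = 14.0 + 262.073 = 276.073 °C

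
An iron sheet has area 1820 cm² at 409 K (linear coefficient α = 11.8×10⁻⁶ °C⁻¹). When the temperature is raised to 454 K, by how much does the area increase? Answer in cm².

ΔA = 1.93 cm²

Area coefficient ≈ 2α; |ΔT| = 45 K
ΔA = 2αA₀ΔT = 2(11.8×10⁻⁶)(1820)(45) = 1.93 cm²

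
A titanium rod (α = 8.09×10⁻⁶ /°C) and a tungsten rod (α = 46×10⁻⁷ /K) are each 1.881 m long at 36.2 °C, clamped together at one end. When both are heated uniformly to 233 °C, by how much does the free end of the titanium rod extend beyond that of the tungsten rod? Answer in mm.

1.29 mm

ΔT = 196.8 K
titanium: ΔL = 8.09×10⁻⁶ × 1.881 m × 196.8 = 2.9948×10⁻³ m = 2.9948 mm
tungsten: ΔL = 46×10⁻⁷ × 1.881 m × 196.8 = 1.7028×10⁻³ m = 1.7028 mm
difference = 2.9948 − 1.7028 = 1.2920 mm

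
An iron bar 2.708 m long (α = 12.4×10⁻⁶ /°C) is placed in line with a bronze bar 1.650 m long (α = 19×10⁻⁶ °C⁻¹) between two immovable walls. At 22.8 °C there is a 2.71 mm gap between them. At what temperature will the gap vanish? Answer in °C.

T = 64.5 °C

Gap closes when ΔL₁ + ΔL₂ = 2.71 mm = 2.71×10⁻³ m
(α₁L₁ + α₂L₂)ΔT = g
α₁L₁ + α₂L₂ = 12.4×10⁻⁶×2.708 + 19×10⁻⁶×1.650 = 6.49292×10⁻⁵ m/K
ΔT = 2.71×10⁻³ / 6.49292×10⁻⁵ = 41.738 K
T = 22.8 + 41.738 = 64.538 °C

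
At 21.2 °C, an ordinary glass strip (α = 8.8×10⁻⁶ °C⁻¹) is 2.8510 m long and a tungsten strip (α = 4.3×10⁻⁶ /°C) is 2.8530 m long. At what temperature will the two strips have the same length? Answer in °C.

Equal length when α₁L₁ΔT − α₂L₂ΔT = L₂ − L₁ = 2.00×10⁻³ m
α₁L₁ = 2.50888×10⁻⁵, α₂L₂ = 1.22679×10⁻⁵ → Δ(αL) = 1.28209×10⁻⁵ m/K
ΔT = 2.00×10⁻³ / 1.28209×10⁻⁵ = 155.995 K, so T = 21.2 + 155.995 = 177.195 °C

T = 177.2 °C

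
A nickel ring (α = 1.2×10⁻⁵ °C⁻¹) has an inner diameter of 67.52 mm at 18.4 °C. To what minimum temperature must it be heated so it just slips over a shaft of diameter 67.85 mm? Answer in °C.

Required Δd = 67.85 − 67.52 = 0.33 mm
Δd = αd₀ΔT ⇒ ΔT = Δd/(αd₀) = 0.33 / (1.2×10⁻⁵ × 67.52) = 407.29 K
T_min = 18.4 + 407.29 = 425.69 °C

T = 426 °C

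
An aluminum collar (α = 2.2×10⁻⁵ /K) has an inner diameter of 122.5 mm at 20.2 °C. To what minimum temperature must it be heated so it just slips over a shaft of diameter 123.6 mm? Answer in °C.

T = 428 °C

Required Δd = 123.6 − 122.5 = 1.1 mm
Δd = αd₀ΔT ⇒ ΔT = Δd/(αd₀) = 1.1 / (2.2×10⁻⁵ × 122.5) = 408.16 K
T_min = 20.2 + 408.16 = 428.36 °C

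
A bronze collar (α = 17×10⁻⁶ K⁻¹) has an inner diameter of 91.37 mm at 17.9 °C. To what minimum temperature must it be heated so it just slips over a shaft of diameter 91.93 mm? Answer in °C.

Required Δd = 91.93 − 91.37 = 0.56 mm
Δd = αd₀ΔT ⇒ ΔT = Δd/(αd₀) = 0.56 / (17×10⁻⁶ × 91.37) = 360.53 K
T_min = 17.9 + 360.53 = 378.43 °C

T = 378 °C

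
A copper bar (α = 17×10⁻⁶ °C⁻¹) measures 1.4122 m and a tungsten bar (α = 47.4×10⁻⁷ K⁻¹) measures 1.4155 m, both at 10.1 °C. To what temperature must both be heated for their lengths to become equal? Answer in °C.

T = 200.9 °C

L₁(1 + α₁ΔT) = L₂(1 + α₂ΔT) ⇒ ΔT = (L₂ − L₁)/(α₁L₁ − α₂L₂)
L₂ − L₁ = 1.4155 − 1.4122 = 3.30×10⁻³ m
α₁L₁ − α₂L₂ = 17×10⁻⁶×1.4122 − 47.4×10⁻⁷×1.4155 = 1.729793×10⁻⁵ m/K
ΔT = 3.30×10⁻³ / 1.729793×10⁻⁵ = 190.774 K
T = 10.1 + 190.774 = 200.874 °C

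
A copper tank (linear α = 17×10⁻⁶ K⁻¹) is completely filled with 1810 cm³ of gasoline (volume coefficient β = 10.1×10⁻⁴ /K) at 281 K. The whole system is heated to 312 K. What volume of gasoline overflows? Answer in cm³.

The tank also expands: β_container ≈ 3α = 5.1×10⁻⁵ /K
Net overflow = V₀(β_liq − 3α_cont)ΔT
β − 3α = 1.01×10⁻³ − 5.1×10⁻⁵ = 9.59×10⁻⁴ /K; ΔT = 31 K
ΔV = 1810 × 9.59×10⁻⁴ × 31 = 53.8 cm³

53.8 cm³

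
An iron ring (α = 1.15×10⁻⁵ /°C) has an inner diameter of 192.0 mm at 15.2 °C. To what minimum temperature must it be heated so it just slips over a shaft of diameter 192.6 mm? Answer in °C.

Required Δd = 192.6 − 192.0 = 0.6 mm
Δd = αd₀ΔT ⇒ ΔT = Δd/(αd₀) = 0.6 / (1.15×10⁻⁵ × 192.0) = 271.74 K
T_min = 15.2 + 271.74 = 286.94 °C

T = 287 °C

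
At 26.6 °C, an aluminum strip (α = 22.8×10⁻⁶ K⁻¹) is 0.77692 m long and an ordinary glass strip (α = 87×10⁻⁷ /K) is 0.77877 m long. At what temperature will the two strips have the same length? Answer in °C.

T = 195.7 °C

L₁(1 + α₁ΔT) = L₂(1 + α₂ΔT) ⇒ ΔT = (L₂ − L₁)/(α₁L₁ − α₂L₂)
L₂ − L₁ = 0.77877 − 0.77692 = 1.85×10⁻³ m
α₁L₁ − α₂L₂ = 22.8×10⁻⁶×0.77692 − 87×10⁻⁷×0.77877 = 1.0938477×10⁻⁵ m/K
ΔT = 1.85×10⁻³ / 1.0938477×10⁻⁵ = 169.128 K
T = 26.6 + 169.128 = 195.728 °C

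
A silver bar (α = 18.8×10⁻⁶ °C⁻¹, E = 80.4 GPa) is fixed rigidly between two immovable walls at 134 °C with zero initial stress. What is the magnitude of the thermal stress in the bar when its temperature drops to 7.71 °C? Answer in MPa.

σ = 191 MPa

Fully constrained: the free strain ε = αΔT is blocked, so σ = Eε = EαΔT.
|ΔT| = 126.29 K
σ = 80.4×10⁹ × 18.8×10⁻⁶ × 126.29 = 1.91×10⁸ Pa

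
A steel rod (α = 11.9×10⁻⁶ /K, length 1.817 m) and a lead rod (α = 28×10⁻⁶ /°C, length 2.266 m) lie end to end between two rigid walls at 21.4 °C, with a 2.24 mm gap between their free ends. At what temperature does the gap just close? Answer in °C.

α₁L₁ = 2.16223×10⁻⁵ m/K, α₂L₂ = 6.3448×10⁻⁵ m/K → total 8.50703×10⁻⁵ m/K
ΔT = g/(α₁L₁+α₂L₂) = 2.24×10⁻³ / 8.50703×10⁻⁵ = 26.331 K
T = 21.4 + 26.331 = 47.731 °C

T = 47.7 °C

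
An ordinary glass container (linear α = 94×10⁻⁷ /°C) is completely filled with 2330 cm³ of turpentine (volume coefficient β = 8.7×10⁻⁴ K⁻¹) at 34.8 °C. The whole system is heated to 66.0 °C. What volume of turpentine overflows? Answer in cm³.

61.2 cm³

The container also expands: β_container ≈ 3α = 2.82×10⁻⁵ /K
Net overflow = V₀(β_liq − 3α_cont)ΔT
β − 3α = 8.70×10⁻⁴ − 2.82×10⁻⁵ = 8.418×10⁻⁴ /K; ΔT = 31.2 K
ΔV = 2330 × 8.418×10⁻⁴ × 31.2 = 61.2 cm³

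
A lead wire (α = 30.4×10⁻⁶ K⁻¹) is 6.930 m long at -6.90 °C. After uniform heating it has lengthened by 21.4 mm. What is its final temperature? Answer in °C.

ΔL = αL₀ΔT ⇒ ΔT = ΔL / (αL₀)
ΔT = 21.4×10⁻³ m / (30.4×10⁻⁶ × 6.930 m) = 101.580 K
T = -6.90 + 101.580 = 94.680 °C

T = 94.7 °C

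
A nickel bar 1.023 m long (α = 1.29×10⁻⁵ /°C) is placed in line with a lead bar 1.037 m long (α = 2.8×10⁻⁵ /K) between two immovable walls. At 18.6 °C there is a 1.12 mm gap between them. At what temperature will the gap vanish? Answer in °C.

α₁L₁ = 1.31967×10⁻⁵ m/K, α₂L₂ = 2.9036×10⁻⁵ m/K → total 4.22327×10⁻⁵ m/K
ΔT = g/(α₁L₁+α₂L₂) = 1.12×10⁻³ / 4.22327×10⁻⁵ = 26.520 K
T = 18.6 + 26.520 = 45.120 °C

T = 45.1 °C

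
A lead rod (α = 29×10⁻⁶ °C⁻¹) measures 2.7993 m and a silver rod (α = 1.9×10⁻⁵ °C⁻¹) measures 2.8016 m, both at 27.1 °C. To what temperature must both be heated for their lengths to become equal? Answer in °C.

L₁(1 + α₁ΔT) = L₂(1 + α₂ΔT) ⇒ ΔT = (L₂ − L₁)/(α₁L₁ − α₂L₂)
L₂ − L₁ = 2.8016 − 2.7993 = 2.30×10⁻³ m
α₁L₁ − α₂L₂ = 29×10⁻⁶×2.7993 − 1.9×10⁻⁵×2.8016 = 2.79493×10⁻⁵ m/K
ΔT = 2.30×10⁻³ / 2.79493×10⁻⁵ = 82.292 K
T = 27.1 + 82.292 = 109.392 °C

T = 109.4 °C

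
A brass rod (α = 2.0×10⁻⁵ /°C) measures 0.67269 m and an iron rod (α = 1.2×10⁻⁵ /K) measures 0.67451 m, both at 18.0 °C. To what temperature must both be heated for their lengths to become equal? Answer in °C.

T = 357.6 °C

Equal length when α₁L₁ΔT − α₂L₂ΔT = L₂ − L₁ = 1.82×10⁻³ m
α₁L₁ = 1.34538×10⁻⁵, α₂L₂ = 8.09412×10⁻⁶ → Δ(αL) = 5.35968×10⁻⁶ m/K
ΔT = 1.82×10⁻³ / 5.35968×10⁻⁶ = 339.573 K, so T = 18.0 + 339.573 = 357.573 °C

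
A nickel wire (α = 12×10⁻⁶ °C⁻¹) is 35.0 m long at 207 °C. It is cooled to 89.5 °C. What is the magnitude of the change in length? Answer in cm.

|ΔT| = |89.5 − 207| = 117.5 K
ΔL = αL₀ΔT = (12×10⁻⁶)(35.0)(117.5) = 4.94×10⁻² m

ΔL = 4.94 cm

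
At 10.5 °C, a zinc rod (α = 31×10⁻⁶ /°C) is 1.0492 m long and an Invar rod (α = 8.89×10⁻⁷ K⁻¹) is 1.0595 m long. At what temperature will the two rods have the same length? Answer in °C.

T = 336.6 °C

L₁(1 + α₁ΔT) = L₂(1 + α₂ΔT) ⇒ ΔT = (L₂ − L₁)/(α₁L₁ − α₂L₂)
L₂ − L₁ = 1.0595 − 1.0492 = 1.03×10⁻² m
α₁L₁ − α₂L₂ = 31×10⁻⁶×1.0492 − 8.89×10⁻⁷×1.0595 = 3.15833045×10⁻⁵ m/K
ΔT = 1.03×10⁻² / 3.15833045×10⁻⁵ = 326.122 K
T = 10.5 + 326.122 = 336.622 °C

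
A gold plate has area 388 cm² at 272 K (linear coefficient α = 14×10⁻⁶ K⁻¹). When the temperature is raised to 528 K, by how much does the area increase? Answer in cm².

Area coefficient ≈ 2α; |ΔT| = 256 K
ΔA = 2αA₀ΔT = 2(14×10⁻⁶)(388)(256) = 2.78 cm²

ΔA = 2.78 cm²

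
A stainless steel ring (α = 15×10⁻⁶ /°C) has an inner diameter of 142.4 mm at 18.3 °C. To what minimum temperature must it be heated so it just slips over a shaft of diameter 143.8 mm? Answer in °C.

T = 674 °C

Required Δd = 143.8 − 142.4 = 1.4 mm
Δd = αd₀ΔT ⇒ ΔT = Δd/(αd₀) = 1.4 / (15×10⁻⁶ × 142.4) = 655.43 K
T_min = 18.3 + 655.43 = 673.73 °C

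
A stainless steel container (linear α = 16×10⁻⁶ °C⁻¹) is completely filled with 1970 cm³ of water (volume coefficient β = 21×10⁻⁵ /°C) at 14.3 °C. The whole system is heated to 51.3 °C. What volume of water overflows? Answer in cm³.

The container also expands: β_container ≈ 3α = 4.8×10⁻⁵ /K
Net overflow = V₀(β_liq − 3α_cont)ΔT
β − 3α = 2.10×10⁻⁴ − 4.8×10⁻⁵ = 1.62×10⁻⁴ /K; ΔT = 37.0 K
ΔV = 1970 × 1.62×10⁻⁴ × 37.0 = 11.8 cm³

11.8 cm³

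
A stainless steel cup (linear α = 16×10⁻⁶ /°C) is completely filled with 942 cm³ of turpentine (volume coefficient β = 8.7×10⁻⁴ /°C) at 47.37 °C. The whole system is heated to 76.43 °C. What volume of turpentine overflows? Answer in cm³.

22.5 cm³

The cup also expands: β_container ≈ 3α = 4.8×10⁻⁵ /K
Net overflow = V₀(β_liq − 3α_cont)ΔT
β − 3α = 8.70×10⁻⁴ − 4.8×10⁻⁵ = 8.22×10⁻⁴ /K; ΔT = 29.06 K
ΔV = 942 × 8.22×10⁻⁴ × 29.06 = 22.5 cm³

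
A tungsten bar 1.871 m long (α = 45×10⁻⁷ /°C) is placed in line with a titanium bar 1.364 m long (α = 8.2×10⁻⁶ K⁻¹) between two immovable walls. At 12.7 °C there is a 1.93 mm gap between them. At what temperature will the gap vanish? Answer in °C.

Gap closes when ΔL₁ + ΔL₂ = 1.93 mm = 1.93×10⁻³ m
(α₁L₁ + α₂L₂)ΔT = g
α₁L₁ + α₂L₂ = 45×10⁻⁷×1.871 + 8.2×10⁻⁶×1.364 = 1.96043×10⁻⁵ m/K
ΔT = 1.93×10⁻³ / 1.96043×10⁻⁵ = 98.45 K
T = 12.7 + 98.45 = 111.15 °C

T = 111 °C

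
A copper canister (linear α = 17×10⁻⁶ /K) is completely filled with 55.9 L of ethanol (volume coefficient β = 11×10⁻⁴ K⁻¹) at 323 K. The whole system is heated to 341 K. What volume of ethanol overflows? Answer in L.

The canister also expands: β_container ≈ 3α = 5.1×10⁻⁵ /K
Net overflow = V₀(β_liq − 3α_cont)ΔT
β − 3α = 1.10×10⁻³ − 5.1×10⁻⁵ = 1.049×10⁻³ /K; ΔT = 18 K
ΔV = 55.9 × 1.049×10⁻³ × 18 = 1.06 L

1.06 L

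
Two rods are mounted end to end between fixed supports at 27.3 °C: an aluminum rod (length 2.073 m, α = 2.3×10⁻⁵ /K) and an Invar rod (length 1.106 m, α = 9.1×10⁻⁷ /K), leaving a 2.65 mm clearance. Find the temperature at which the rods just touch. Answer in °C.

α₁L₁ = 4.7679×10⁻⁵ m/K, α₂L₂ = 1.00646×10⁻⁶ m/K → total 4.868546×10⁻⁵ m/K
ΔT = g/(α₁L₁+α₂L₂) = 2.65×10⁻³ / 4.868546×10⁻⁵ = 54.431 K
T = 27.3 + 54.431 = 81.731 °C

T = 81.7 °C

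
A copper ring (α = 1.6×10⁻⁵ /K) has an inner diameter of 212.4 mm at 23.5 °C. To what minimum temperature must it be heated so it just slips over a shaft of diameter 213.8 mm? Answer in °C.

Required Δd = 213.8 − 212.4 = 1.4 mm
Δd = αd₀ΔT ⇒ ΔT = Δd/(αd₀) = 1.4 / (1.6×10⁻⁵ × 212.4) = 411.96 K
T_min = 23.5 + 411.96 = 435.46 °C

T = 435 °C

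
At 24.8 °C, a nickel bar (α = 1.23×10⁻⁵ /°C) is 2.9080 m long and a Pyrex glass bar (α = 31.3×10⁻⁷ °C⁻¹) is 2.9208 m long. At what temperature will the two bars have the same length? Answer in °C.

T = 505.5 °C

L₁(1 + α₁ΔT) = L₂(1 + α₂ΔT) ⇒ ΔT = (L₂ − L₁)/(α₁L₁ − α₂L₂)
L₂ − L₁ = 2.9208 − 2.9080 = 1.28×10⁻² m
α₁L₁ − α₂L₂ = 1.23×10⁻⁵×2.9080 − 31.3×10⁻⁷×2.9208 = 2.6626296×10⁻⁵ m/K
ΔT = 1.28×10⁻² / 2.6626296×10⁻⁵ = 480.728 K
T = 24.8 + 480.728 = 505.528 °C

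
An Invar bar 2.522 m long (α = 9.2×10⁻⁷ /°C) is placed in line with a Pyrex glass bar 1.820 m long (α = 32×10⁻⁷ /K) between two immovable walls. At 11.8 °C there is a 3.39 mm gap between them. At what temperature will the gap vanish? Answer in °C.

Gap closes when ΔL₁ + ΔL₂ = 3.39 mm = 3.39×10⁻³ m
(α₁L₁ + α₂L₂)ΔT = g
α₁L₁ + α₂L₂ = 9.2×10⁻⁷×2.522 + 32×10⁻⁷×1.820 = 8.14424×10⁻⁶ m/K
ΔT = 3.39×10⁻³ / 8.14424×10⁻⁶ = 416.25 K
T = 11.8 + 416.25 = 428.05 °C

T = 428 °C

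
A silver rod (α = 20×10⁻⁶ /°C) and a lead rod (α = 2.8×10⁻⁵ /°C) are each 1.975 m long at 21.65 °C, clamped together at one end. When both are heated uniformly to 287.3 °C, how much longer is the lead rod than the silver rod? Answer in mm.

4.20 mm

ΔT = 265.65 K
silver: ΔL = 20×10⁻⁶ × 1.975 m × 265.65 = 1.0493×10⁻² m = 10.493 mm
lead: ΔL = 2.8×10⁻⁵ × 1.975 m × 265.65 = 1.4690×10⁻² m = 14.690 mm
difference = 14.690 − 10.493 = 4.197 mm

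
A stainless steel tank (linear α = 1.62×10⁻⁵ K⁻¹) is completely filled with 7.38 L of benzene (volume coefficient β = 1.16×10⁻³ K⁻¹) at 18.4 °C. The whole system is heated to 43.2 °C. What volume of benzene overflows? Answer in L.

The tank also expands: β_container ≈ 3α = 4.86×10⁻⁵ /K
Net overflow = V₀(β_liq − 3α_cont)ΔT
β − 3α = 1.16×10⁻³ − 4.86×10⁻⁵ = 1.1114×10⁻³ /K; ΔT = 24.8 K
ΔV = 7.38 × 1.1114×10⁻³ × 24.8 = 0.203 L

0.203 L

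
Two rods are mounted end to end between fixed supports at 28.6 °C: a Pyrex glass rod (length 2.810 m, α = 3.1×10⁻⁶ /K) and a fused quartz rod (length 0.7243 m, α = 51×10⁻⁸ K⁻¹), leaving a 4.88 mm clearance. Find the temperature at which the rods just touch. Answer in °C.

T = 566 °C

α₁L₁ = 8.711×10⁻⁶ m/K, α₂L₂ = 3.69393×10⁻⁷ m/K → total 9.080393×10⁻⁶ m/K
ΔT = g/(α₁L₁+α₂L₂) = 4.88×10⁻³ / 9.080393×10⁻⁶ = 537.42 K
T = 28.6 + 537.42 = 566.02 °C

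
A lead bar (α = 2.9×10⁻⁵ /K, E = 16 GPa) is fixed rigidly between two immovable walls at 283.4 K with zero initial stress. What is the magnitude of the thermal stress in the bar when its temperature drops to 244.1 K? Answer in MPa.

σ = 18.2 MPa

Fully constrained: the free strain ε = αΔT is blocked, so σ = Eε = EαΔT.
|ΔT| = 39.3 K
σ = 16.0×10⁹ × 2.9×10⁻⁵ × 39.3 = 1.82×10⁷ Pa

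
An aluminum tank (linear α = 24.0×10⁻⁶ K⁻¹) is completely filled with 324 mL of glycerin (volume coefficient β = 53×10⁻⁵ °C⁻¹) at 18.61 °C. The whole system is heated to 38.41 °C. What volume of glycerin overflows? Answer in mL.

2.94 mL

The tank also expands: β_container ≈ 3α = 7.2×10⁻⁵ /K
Net overflow = V₀(β_liq − 3α_cont)ΔT
β − 3α = 5.30×10⁻⁴ − 7.2×10⁻⁵ = 4.58×10⁻⁴ /K; ΔT = 19.80 K
ΔV = 324 × 4.58×10⁻⁴ × 19.80 = 2.94 mL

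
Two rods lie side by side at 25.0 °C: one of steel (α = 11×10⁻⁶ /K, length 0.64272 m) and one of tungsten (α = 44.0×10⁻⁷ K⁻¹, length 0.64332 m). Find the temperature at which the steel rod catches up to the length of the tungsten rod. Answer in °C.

Equal length when α₁L₁ΔT − α₂L₂ΔT = L₂ − L₁ = 6.00×10⁻⁴ m
α₁L₁ = 7.06992×10⁻⁶, α₂L₂ = 2.830608×10⁻⁶ → Δ(αL) = 4.239312×10⁻⁶ m/K
ΔT = 6.00×10⁻⁴ / 4.239312×10⁻⁶ = 141.532 K, so T = 25.0 + 141.532 = 166.532 °C

T = 166.5 °C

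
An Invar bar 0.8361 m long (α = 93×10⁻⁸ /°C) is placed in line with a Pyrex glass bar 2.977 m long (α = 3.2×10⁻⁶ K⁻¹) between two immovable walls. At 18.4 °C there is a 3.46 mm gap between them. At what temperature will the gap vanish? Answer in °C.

Gap closes when ΔL₁ + ΔL₂ = 3.46 mm = 3.46×10⁻³ m
(α₁L₁ + α₂L₂)ΔT = g
α₁L₁ + α₂L₂ = 93×10⁻⁸×0.8361 + 3.2×10⁻⁶×2.977 = 1.0303973×10⁻⁵ m/K
ΔT = 3.46×10⁻³ / 1.0303973×10⁻⁵ = 335.79 K
T = 18.4 + 335.79 = 354.19 °C

T = 354 °C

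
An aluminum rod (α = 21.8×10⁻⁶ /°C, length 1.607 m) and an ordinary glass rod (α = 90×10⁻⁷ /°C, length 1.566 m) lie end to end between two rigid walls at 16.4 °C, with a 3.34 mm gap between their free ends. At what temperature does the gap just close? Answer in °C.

α₁L₁ = 3.50326×10⁻⁵ m/K, α₂L₂ = 1.4094×10⁻⁵ m/K → total 4.91266×10⁻⁵ m/K
ΔT = g/(α₁L₁+α₂L₂) = 3.34×10⁻³ / 4.91266×10⁻⁵ = 67.988 K
T = 16.4 + 67.988 = 84.388 °C

T = 84.4 °C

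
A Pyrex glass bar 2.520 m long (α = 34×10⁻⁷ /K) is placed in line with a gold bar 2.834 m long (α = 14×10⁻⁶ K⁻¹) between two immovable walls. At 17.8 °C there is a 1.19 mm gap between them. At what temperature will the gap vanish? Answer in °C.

T = 42.5 °C

Gap closes when ΔL₁ + ΔL₂ = 1.19 mm = 1.19×10⁻³ m
(α₁L₁ + α₂L₂)ΔT = g
α₁L₁ + α₂L₂ = 34×10⁻⁷×2.520 + 14×10⁻⁶×2.834 = 4.8244×10⁻⁵ m/K
ΔT = 1.19×10⁻³ / 4.8244×10⁻⁵ = 24.666 K
T = 17.8 + 24.666 = 42.466 °C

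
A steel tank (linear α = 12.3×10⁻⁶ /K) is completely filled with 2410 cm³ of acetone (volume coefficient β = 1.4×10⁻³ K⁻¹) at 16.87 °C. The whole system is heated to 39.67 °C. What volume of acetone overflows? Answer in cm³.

The tank also expands: β_container ≈ 3α = 3.69×10⁻⁵ /K
Net overflow = V₀(β_liq − 3α_cont)ΔT
β − 3α = 1.40×10⁻³ − 3.69×10⁻⁵ = 1.3631×10⁻³ /K; ΔT = 22.80 K
ΔV = 2410 × 1.3631×10⁻³ × 22.80 = 74.9 cm³

74.9 cm³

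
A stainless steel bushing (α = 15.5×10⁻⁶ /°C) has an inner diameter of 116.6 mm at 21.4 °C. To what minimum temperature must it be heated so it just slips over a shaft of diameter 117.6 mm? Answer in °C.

Required Δd = 117.6 − 116.6 = 1.0 mm
Δd = αd₀ΔT ⇒ ΔT = Δd/(αd₀) = 1.0 / (15.5×10⁻⁶ × 116.6) = 553.31 K
T_min = 21.4 + 553.31 = 574.71 °C

T = 575 °C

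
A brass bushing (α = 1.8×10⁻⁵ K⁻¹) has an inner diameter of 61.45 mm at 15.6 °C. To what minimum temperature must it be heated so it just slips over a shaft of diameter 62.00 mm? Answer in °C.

Required Δd = 62.00 − 61.45 = 0.55 mm
Δd = αd₀ΔT ⇒ ΔT = Δd/(αd₀) = 0.55 / (1.8×10⁻⁵ × 61.45) = 497.24 K
T_min = 15.6 + 497.24 = 512.84 °C

T = 513 °C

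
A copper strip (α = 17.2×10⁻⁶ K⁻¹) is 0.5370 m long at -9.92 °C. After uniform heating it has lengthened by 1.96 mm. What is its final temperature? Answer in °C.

ΔL = αL₀ΔT ⇒ ΔT = ΔL / (αL₀)
ΔT = 1.96×10⁻³ m / (17.2×10⁻⁶ × 0.5370 m) = 212.20 K
T = -9.92 + 212.20 = 202.28 °C

T = 202 °C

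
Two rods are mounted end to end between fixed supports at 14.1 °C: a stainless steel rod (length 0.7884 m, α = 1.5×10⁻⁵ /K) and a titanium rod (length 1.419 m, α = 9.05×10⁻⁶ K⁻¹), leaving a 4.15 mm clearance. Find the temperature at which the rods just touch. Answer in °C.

T = 182 °C

Gap closes when ΔL₁ + ΔL₂ = 4.15 mm = 4.15×10⁻³ m
(α₁L₁ + α₂L₂)ΔT = g
α₁L₁ + α₂L₂ = 1.5×10⁻⁵×0.7884 + 9.05×10⁻⁶×1.419 = 2.466795×10⁻⁵ m/K
ΔT = 4.15×10⁻³ / 2.466795×10⁻⁵ = 168.23 K
T = 14.1 + 168.23 = 182.33 °C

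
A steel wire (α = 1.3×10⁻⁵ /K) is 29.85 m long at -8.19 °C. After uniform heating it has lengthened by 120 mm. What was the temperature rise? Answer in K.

ΔT = 309 K

ΔL = αL₀ΔT ⇒ ΔT = ΔL / (αL₀)
ΔT = 120×10⁻³ m / (1.3×10⁻⁵ × 29.85 m) = 309.24 K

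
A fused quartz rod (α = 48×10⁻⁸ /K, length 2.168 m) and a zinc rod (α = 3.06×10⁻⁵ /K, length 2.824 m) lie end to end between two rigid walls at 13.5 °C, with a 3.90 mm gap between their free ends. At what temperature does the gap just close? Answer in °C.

T = 58.1 °C

α₁L₁ = 1.04064×10⁻⁶ m/K, α₂L₂ = 8.64144×10⁻⁵ m/K → total 8.745504×10⁻⁵ m/K
ΔT = g/(α₁L₁+α₂L₂) = 3.90×10⁻³ / 8.745504×10⁻⁵ = 44.594 K
T = 13.5 + 44.594 = 58.094 °C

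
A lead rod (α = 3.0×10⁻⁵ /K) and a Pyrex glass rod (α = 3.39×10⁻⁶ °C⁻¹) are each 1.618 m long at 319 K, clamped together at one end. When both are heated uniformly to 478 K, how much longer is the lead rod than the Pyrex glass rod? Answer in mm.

ΔT = 159 K
lead: ΔL = 3.0×10⁻⁵ × 1.618 m × 159 = 7.7179×10⁻³ m = 7.7179 mm
Pyrex glass: ΔL = 3.39×10⁻⁶ × 1.618 m × 159 = 8.7212×10⁻⁴ m = 0.87212 mm
difference = 7.7179 − 0.87212 = 6.84578 mm

6.85 mm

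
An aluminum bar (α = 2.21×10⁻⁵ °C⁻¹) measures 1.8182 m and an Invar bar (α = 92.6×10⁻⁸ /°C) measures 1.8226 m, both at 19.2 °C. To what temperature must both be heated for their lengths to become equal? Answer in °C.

Equal length when α₁L₁ΔT − α₂L₂ΔT = L₂ − L₁ = 4.40×10⁻³ m
α₁L₁ = 4.018222×10⁻⁵, α₂L₂ = 1.6877276×10⁻⁶ → Δ(αL) = 3.84944924×10⁻⁵ m/K
ΔT = 4.40×10⁻³ / 3.84944924×10⁻⁵ = 114.302 K, so T = 19.2 + 114.302 = 133.502 °C

T = 133.5 °C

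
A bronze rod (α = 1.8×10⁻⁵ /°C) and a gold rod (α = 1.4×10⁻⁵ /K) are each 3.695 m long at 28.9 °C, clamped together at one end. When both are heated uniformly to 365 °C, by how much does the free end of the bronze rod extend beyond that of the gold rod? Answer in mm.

4.97 mm

ΔT = 336.1 K
bronze: ΔL = 1.8×10⁻⁵ × 3.695 m × 336.1 = 2.2354×10⁻² m = 22.354 mm
gold: ΔL = 1.4×10⁻⁵ × 3.695 m × 336.1 = 1.7386×10⁻² m = 17.386 mm
difference = 22.354 − 17.386 = 4.968 mm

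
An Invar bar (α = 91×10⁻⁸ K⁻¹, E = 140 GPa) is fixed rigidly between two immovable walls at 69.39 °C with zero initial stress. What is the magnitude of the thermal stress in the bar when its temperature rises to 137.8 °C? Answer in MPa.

σ = 8.72 MPa

Fully constrained: the free strain ε = αΔT is blocked, so σ = Eε = EαΔT.
|ΔT| = 68.41 K
σ = 140×10⁹ × 91×10⁻⁸ × 68.41 = 8.72×10⁶ Pa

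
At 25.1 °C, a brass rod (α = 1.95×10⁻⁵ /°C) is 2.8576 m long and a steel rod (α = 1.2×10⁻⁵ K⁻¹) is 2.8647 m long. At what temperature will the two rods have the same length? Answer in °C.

T = 357.7 °C

Equal length when α₁L₁ΔT − α₂L₂ΔT = L₂ − L₁ = 7.10×10⁻³ m
α₁L₁ = 5.57232×10⁻⁵, α₂L₂ = 3.43764×10⁻⁵ → Δ(αL) = 2.13468×10⁻⁵ m/K
ΔT = 7.10×10⁻³ / 2.13468×10⁻⁵ = 332.603 K, so T = 25.1 + 332.603 = 357.703 °C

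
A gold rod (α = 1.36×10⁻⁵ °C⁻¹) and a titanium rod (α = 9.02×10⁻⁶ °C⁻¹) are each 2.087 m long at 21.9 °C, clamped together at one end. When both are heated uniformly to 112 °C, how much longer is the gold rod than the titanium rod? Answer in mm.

ΔT = 90.1 K
gold: ΔL = 1.36×10⁻⁵ × 2.087 m × 90.1 = 2.5573×10⁻³ m = 2.5573 mm
titanium: ΔL = 9.02×10⁻⁶ × 2.087 m × 90.1 = 1.6961×10⁻³ m = 1.6961 mm
difference = 2.5573 − 1.6961 = 0.8612 mm

0.861 mm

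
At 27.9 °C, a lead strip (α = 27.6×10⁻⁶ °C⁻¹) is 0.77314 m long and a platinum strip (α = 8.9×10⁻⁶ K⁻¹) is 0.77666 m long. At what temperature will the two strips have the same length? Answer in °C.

T = 271.9 °C

Equal length when α₁L₁ΔT − α₂L₂ΔT = L₂ − L₁ = 3.52×10⁻³ m
α₁L₁ = 2.1338664×10⁻⁵, α₂L₂ = 6.912274×10⁻⁶ → Δ(αL) = 1.442639×10⁻⁵ m/K
ΔT = 3.52×10⁻³ / 1.442639×10⁻⁵ = 243.997 K, so T = 27.9 + 243.997 = 271.897 °C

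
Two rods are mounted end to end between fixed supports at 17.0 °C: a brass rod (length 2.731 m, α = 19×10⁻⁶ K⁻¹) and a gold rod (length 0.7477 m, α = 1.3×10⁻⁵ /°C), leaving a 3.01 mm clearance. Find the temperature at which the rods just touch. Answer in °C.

T = 65.9 °C

α₁L₁ = 5.1889×10⁻⁵ m/K, α₂L₂ = 9.7201×10⁻⁶ m/K → total 6.16091×10⁻⁵ m/K
ΔT = g/(α₁L₁+α₂L₂) = 3.01×10⁻³ / 6.16091×10⁻⁵ = 48.856 K
T = 17.0 + 48.856 = 65.856 °C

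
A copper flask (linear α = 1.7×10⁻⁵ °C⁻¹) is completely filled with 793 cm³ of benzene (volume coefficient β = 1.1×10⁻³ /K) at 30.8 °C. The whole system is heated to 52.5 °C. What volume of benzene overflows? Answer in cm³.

18.1 cm³

The flask also expands: β_container ≈ 3α = 5.1×10⁻⁵ /K
Net overflow = V₀(β_liq − 3α_cont)ΔT
β − 3α = 1.10×10⁻³ − 5.1×10⁻⁵ = 1.049×10⁻³ /K; ΔT = 21.7 K
ΔV = 793 × 1.049×10⁻³ × 21.7 = 18.1 cm³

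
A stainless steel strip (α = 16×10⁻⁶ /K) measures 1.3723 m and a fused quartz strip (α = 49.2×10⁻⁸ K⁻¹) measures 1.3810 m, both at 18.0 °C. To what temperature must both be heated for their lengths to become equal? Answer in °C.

Equal length when α₁L₁ΔT − α₂L₂ΔT = L₂ − L₁ = 8.70×10⁻³ m
α₁L₁ = 2.19568×10⁻⁵, α₂L₂ = 6.79452×10⁻⁷ → Δ(αL) = 2.1277348×10⁻⁵ m/K
ΔT = 8.70×10⁻³ / 2.1277348×10⁻⁵ = 408.886 K, so T = 18.0 + 408.886 = 426.886 °C

T = 426.9 °C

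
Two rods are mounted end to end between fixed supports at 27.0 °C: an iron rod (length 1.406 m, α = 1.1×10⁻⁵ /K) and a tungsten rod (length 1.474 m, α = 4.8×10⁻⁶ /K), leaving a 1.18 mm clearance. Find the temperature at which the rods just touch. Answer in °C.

T = 79.3 °C

Gap closes when ΔL₁ + ΔL₂ = 1.18 mm = 1.18×10⁻³ m
(α₁L₁ + α₂L₂)ΔT = g
α₁L₁ + α₂L₂ = 1.1×10⁻⁵×1.406 + 4.8×10⁻⁶×1.474 = 2.25412×10⁻⁵ m/K
ΔT = 1.18×10⁻³ / 2.25412×10⁻⁵ = 52.349 K
T = 27.0 + 52.349 = 79.349 °C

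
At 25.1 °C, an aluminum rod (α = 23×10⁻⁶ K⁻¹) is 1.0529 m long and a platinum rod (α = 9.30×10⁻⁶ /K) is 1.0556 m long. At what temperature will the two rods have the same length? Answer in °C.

T = 212.6 °C

Equal length when α₁L₁ΔT − α₂L₂ΔT = L₂ − L₁ = 2.70×10⁻³ m
α₁L₁ = 2.42167×10⁻⁵, α₂L₂ = 9.81708×10⁻⁶ → Δ(αL) = 1.439962×10⁻⁵ m/K
ΔT = 2.70×10⁻³ / 1.439962×10⁻⁵ = 187.505 K, so T = 25.1 + 187.505 = 212.605 °C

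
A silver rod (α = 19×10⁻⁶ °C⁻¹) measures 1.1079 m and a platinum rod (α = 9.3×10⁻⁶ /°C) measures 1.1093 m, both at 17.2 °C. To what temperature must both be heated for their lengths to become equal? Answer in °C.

T = 147.6 °C

Equal length when α₁L₁ΔT − α₂L₂ΔT = L₂ − L₁ = 1.40×10⁻³ m
α₁L₁ = 2.10501×10⁻⁵, α₂L₂ = 1.031649×10⁻⁵ → Δ(αL) = 1.073361×10⁻⁵ m/K
ΔT = 1.40×10⁻³ / 1.073361×10⁻⁵ = 130.431 K, so T = 17.2 + 130.431 = 147.631 °C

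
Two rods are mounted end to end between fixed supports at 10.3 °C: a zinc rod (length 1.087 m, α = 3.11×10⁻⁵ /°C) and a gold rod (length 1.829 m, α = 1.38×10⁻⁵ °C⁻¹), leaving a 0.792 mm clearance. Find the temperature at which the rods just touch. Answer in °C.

Gap closes when ΔL₁ + ΔL₂ = 0.792 mm = 7.92×10⁻⁴ m
(α₁L₁ + α₂L₂)ΔT = g
α₁L₁ + α₂L₂ = 3.11×10⁻⁵×1.087 + 1.38×10⁻⁵×1.829 = 5.90459×10⁻⁵ m/K
ΔT = 7.92×10⁻⁴ / 5.90459×10⁻⁵ = 13.413 K
T = 10.3 + 13.413 = 23.713 °C

T = 23.7 °C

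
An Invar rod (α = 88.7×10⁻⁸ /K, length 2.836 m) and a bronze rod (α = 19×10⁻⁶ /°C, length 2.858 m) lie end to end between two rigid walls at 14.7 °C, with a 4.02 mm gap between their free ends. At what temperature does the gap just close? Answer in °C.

Gap closes when ΔL₁ + ΔL₂ = 4.02 mm = 4.02×10⁻³ m
(α₁L₁ + α₂L₂)ΔT = g
α₁L₁ + α₂L₂ = 88.7×10⁻⁸×2.836 + 19×10⁻⁶×2.858 = 5.6817532×10⁻⁵ m/K
ΔT = 4.02×10⁻³ / 5.6817532×10⁻⁵ = 70.753 K
T = 14.7 + 70.753 = 85.453 °C

T = 85.5 °C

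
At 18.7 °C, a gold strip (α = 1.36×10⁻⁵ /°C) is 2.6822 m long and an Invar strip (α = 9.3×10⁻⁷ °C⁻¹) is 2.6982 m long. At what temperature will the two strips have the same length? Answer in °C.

T = 489.7 °C

L₁(1 + α₁ΔT) = L₂(1 + α₂ΔT) ⇒ ΔT = (L₂ − L₁)/(α₁L₁ − α₂L₂)
L₂ − L₁ = 2.6982 − 2.6822 = 1.60×10⁻² m
α₁L₁ − α₂L₂ = 1.36×10⁻⁵×2.6822 − 9.3×10⁻⁷×2.6982 = 3.3968594×10⁻⁵ m/K
ΔT = 1.60×10⁻² / 3.3968594×10⁻⁵ = 471.023 K
T = 18.7 + 471.023 = 489.723 °C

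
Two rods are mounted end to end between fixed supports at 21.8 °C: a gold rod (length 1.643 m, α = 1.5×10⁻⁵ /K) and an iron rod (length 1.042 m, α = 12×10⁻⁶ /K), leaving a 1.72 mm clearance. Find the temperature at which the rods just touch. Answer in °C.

T = 68.1 °C

α₁L₁ = 2.4645×10⁻⁵ m/K, α₂L₂ = 1.2504×10⁻⁵ m/K → total 3.7149×10⁻⁵ m/K
ΔT = g/(α₁L₁+α₂L₂) = 1.72×10⁻³ / 3.7149×10⁻⁵ = 46.300 K
T = 21.8 + 46.300 = 68.100 °C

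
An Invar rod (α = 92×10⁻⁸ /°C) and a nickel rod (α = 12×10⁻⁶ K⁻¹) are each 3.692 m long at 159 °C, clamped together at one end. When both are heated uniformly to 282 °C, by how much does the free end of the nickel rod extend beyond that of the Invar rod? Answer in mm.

5.03 mm

ΔT = 123 K
Invar: ΔL = 92×10⁻⁸ × 3.692 m × 123 = 4.1779×10⁻⁴ m = 0.41779 mm
nickel: ΔL = 12×10⁻⁶ × 3.692 m × 123 = 5.4494×10⁻³ m = 5.4494 mm
difference = 5.4494 − 0.41779 = 5.03161 mm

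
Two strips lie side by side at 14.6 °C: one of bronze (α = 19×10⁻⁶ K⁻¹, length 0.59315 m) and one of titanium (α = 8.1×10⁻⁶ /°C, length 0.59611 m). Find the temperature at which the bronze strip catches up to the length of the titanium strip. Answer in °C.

L₁(1 + α₁ΔT) = L₂(1 + α₂ΔT) ⇒ ΔT = (L₂ − L₁)/(α₁L₁ − α₂L₂)
L₂ − L₁ = 0.59611 − 0.59315 = 2.96×10⁻³ m
α₁L₁ − α₂L₂ = 19×10⁻⁶×0.59315 − 8.1×10⁻⁶×0.59611 = 6.441359×10⁻⁶ m/K
ΔT = 2.96×10⁻³ / 6.441359×10⁻⁶ = 459.530 K
T = 14.6 + 459.530 = 474.130 °C

T = 474.1 °C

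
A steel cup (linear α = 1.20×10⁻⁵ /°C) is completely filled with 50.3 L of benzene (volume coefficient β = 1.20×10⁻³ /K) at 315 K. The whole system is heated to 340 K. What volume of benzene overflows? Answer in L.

The cup also expands: β_container ≈ 3α = 3.6×10⁻⁵ /K
Net overflow = V₀(β_liq − 3α_cont)ΔT
β − 3α = 1.20×10⁻³ − 3.6×10⁻⁵ = 1.164×10⁻³ /K; ΔT = 25 K
ΔV = 50.3 × 1.164×10⁻³ × 25 = 1.46 L

1.46 L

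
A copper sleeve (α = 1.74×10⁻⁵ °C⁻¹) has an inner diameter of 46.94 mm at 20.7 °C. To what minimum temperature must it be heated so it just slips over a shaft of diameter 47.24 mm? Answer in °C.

Required Δd = 47.24 − 46.94 = 0.30 mm
Δd = αd₀ΔT ⇒ ΔT = Δd/(αd₀) = 0.30 / (1.74×10⁻⁵ × 46.94) = 367.31 K
T_min = 20.7 + 367.31 = 388.01 °C

T = 388 °C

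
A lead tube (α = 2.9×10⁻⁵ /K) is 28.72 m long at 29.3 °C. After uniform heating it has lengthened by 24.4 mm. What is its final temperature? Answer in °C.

ΔL = αL₀ΔT ⇒ ΔT = ΔL / (αL₀)
ΔT = 24.4×10⁻³ m / (2.9×10⁻⁵ × 28.72 m) = 29.296 K
T = 29.3 + 29.296 = 58.596 °C

T = 58.6 °C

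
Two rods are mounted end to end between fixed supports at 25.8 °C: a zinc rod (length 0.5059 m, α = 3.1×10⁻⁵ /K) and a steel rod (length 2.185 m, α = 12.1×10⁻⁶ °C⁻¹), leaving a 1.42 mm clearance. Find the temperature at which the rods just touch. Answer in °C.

Gap closes when ΔL₁ + ΔL₂ = 1.42 mm = 1.42×10⁻³ m
(α₁L₁ + α₂L₂)ΔT = g
α₁L₁ + α₂L₂ = 3.1×10⁻⁵×0.5059 + 12.1×10⁻⁶×2.185 = 4.21214×10⁻⁵ m/K
ΔT = 1.42×10⁻³ / 4.21214×10⁻⁵ = 33.712 K
T = 25.8 + 33.712 = 59.512 °C

T = 59.5 °C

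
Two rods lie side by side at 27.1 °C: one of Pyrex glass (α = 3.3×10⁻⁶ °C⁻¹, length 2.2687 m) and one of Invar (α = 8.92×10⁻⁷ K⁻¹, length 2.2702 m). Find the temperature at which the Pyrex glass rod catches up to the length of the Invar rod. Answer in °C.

T = 301.7 °C

L₁(1 + α₁ΔT) = L₂(1 + α₂ΔT) ⇒ ΔT = (L₂ − L₁)/(α₁L₁ − α₂L₂)
L₂ − L₁ = 2.2702 − 2.2687 = 1.50×10⁻³ m
α₁L₁ − α₂L₂ = 3.3×10⁻⁶×2.2687 − 8.92×10⁻⁷×2.2702 = 5.4616916×10⁻⁶ m/K
ΔT = 1.50×10⁻³ / 5.4616916×10⁻⁶ = 274.640 K
T = 27.1 + 274.640 = 301.740 °C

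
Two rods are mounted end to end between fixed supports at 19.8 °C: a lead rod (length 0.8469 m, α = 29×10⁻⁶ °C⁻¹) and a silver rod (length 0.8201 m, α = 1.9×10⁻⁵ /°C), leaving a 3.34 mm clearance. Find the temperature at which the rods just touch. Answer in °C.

T = 103 °C

α₁L₁ = 2.45601×10⁻⁵ m/K, α₂L₂ = 1.55819×10⁻⁵ m/K → total 4.0142×10⁻⁵ m/K
ΔT = g/(α₁L₁+α₂L₂) = 3.34×10⁻³ / 4.0142×10⁻⁵ = 83.20 K
T = 19.8 + 83.20 = 103.00 °C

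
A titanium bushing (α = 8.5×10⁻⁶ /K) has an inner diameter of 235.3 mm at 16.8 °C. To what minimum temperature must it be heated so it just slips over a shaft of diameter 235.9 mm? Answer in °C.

T = 317 °C

Required Δd = 235.9 − 235.3 = 0.6 mm
Δd = αd₀ΔT ⇒ ΔT = Δd/(αd₀) = 0.6 / (8.5×10⁻⁶ × 235.3) = 299.99 K
T_min = 16.8 + 299.99 = 316.79 °C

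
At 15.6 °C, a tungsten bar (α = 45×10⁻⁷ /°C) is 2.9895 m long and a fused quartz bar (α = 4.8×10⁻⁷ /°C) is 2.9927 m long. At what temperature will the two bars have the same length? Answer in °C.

T = 281.9 °C

L₁(1 + α₁ΔT) = L₂(1 + α₂ΔT) ⇒ ΔT = (L₂ − L₁)/(α₁L₁ − α₂L₂)
L₂ − L₁ = 2.9927 − 2.9895 = 3.20×10⁻³ m
α₁L₁ − α₂L₂ = 45×10⁻⁷×2.9895 − 4.8×10⁻⁷×2.9927 = 1.2016254×10⁻⁵ m/K
ΔT = 3.20×10⁻³ / 1.2016254×10⁻⁵ = 266.306 K
T = 15.6 + 266.306 = 281.906 °C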